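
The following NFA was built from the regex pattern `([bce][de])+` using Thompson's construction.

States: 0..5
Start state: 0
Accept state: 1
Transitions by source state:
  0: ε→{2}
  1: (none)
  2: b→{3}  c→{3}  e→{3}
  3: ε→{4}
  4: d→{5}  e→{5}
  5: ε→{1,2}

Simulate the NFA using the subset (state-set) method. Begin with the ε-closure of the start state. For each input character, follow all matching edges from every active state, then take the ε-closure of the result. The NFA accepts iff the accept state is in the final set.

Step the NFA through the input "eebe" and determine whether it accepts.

initial (ε-close {0}): {0,2}
'e' @ 1: {3,4}
'e' @ 2: {1,2,5}  ✓accept
'b' @ 3: {3,4}
'e' @ 4: {1,2,5}  ✓accept
after full input: {1,2,5}  (accept=1 in)

Answer: ACCEPT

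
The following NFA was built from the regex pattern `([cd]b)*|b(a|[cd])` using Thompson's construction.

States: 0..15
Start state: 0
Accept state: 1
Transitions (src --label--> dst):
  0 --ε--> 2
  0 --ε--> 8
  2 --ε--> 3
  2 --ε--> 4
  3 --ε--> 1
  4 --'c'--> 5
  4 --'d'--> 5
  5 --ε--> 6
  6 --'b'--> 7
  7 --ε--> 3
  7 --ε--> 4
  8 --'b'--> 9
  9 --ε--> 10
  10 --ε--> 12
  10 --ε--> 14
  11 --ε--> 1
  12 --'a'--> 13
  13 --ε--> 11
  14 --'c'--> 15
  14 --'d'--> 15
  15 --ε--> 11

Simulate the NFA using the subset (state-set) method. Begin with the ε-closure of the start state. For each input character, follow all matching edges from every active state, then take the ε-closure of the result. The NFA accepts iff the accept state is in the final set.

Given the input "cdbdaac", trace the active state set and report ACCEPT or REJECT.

initial (ε-close {0}): {0,1,2,3,4,8}
'c' @ 1: {5,6}
'd' @ 2: {}  — no active states
rest 'bdaac' ignored (set empty)
after full input: {}  (accept=1 not in)

Answer: REJECT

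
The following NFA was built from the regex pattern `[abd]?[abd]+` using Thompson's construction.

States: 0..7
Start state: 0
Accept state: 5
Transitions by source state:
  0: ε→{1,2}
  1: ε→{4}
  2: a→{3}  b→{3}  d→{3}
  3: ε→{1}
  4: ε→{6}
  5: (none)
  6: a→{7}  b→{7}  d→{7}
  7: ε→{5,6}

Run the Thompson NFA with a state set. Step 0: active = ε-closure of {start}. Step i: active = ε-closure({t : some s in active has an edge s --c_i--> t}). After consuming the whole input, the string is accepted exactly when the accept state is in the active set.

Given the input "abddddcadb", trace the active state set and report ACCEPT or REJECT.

Answer: REJECT

Derivation:
S₀ = ε-closure({0}) = {0,1,2,4,6}
'a' @ 1: {1,3,4,5,6,7}  [accepting]
'b' @ 2: {5,6,7}  [accepting]
'd' @ 3: {5,6,7}  [accepting]
'd' @ 4: {5,6,7}  [accepting]
'd' @ 5: {5,6,7}  [accepting]
'd' @ 6: {5,6,7}  [accepting]
'c' @ 7: {}  — no active states
rest 'adb' ignored (set empty)
final: {}; accept 5 not in set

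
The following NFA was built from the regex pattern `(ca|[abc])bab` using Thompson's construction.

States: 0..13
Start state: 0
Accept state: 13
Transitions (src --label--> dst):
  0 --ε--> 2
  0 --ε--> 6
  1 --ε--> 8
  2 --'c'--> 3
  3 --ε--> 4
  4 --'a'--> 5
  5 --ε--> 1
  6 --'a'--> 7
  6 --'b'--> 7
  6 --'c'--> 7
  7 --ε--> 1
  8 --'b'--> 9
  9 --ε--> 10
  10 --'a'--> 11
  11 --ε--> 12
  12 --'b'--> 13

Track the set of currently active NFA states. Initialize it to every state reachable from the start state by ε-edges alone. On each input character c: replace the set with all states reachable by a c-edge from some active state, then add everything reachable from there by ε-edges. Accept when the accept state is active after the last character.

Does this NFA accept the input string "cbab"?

Answer: ACCEPT

Steps:
initial (ε-close {0}): {0,2,6}
'c' @ 1: {1,3,4,7,8}
'b' @ 2: {9,10}
'a' @ 3: {11,12}
'b' @ 4: {13}  ✓accept
end set {13} — state 13 in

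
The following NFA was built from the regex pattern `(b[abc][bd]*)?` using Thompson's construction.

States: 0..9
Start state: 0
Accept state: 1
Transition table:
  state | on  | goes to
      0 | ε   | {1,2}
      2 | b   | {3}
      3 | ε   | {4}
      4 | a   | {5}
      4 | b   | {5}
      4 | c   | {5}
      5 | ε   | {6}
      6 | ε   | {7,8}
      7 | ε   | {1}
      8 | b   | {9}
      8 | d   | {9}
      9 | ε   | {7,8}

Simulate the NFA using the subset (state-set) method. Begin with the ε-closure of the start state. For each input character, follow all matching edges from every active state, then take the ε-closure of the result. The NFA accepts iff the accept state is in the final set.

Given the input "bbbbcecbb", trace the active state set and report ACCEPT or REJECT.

S₀ = ε-closure({0}) = {0,1,2}
'b' @ 1: {3,4}
'b' @ 2: {1,5,6,7,8}  (accept∈set)
'b' @ 3: {1,7,8,9}  (accept∈set)
'b' @ 4: {1,7,8,9}  (accept∈set)
'c' @ 5: {}  — dead — no transitions
rest 'ecbb' ignored (set empty)
end set {} — state 1 not in

Answer: REJECT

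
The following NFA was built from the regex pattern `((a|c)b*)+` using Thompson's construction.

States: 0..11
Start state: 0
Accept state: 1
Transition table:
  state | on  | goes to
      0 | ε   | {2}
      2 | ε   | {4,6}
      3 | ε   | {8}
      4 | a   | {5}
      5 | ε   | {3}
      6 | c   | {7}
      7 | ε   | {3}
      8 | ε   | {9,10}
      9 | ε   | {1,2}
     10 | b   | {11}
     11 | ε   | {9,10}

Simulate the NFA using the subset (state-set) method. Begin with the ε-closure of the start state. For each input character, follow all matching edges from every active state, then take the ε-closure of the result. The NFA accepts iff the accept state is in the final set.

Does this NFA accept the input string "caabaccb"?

S₀ = ε-closure({0}) = {0,2,4,6}
'c' @ 1: {1,2,3,4,6,7,8,9,10}  (accept∈set)
'a' @ 2: {1,2,3,4,5,6,8,9,10}  (accept∈set)
'a' @ 3: {1,2,3,4,5,6,8,9,10}  (accept∈set)
'b' @ 4: {1,2,4,6,9,10,11}  (accept∈set)
'a' @ 5: {1,2,3,4,5,6,8,9,10}  (accept∈set)
'c' @ 6: {1,2,3,4,6,7,8,9,10}  (accept∈set)
'c' @ 7: {1,2,3,4,6,7,8,9,10}  (accept∈set)
'b' @ 8: {1,2,4,6,9,10,11}  (accept∈set)
final: {1,2,4,6,9,10,11}; accept 1 in set

Answer: ACCEPT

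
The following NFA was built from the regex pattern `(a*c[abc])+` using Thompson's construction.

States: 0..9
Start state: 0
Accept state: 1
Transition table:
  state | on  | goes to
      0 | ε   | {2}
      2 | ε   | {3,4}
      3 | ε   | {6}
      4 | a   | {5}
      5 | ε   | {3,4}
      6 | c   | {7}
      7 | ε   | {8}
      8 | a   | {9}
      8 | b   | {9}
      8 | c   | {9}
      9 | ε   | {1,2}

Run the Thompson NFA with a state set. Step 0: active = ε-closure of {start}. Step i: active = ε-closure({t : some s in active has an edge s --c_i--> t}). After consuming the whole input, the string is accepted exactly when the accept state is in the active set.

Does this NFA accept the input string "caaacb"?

Answer: ACCEPT

Steps:
S₀ = ε-closure({0}) = {0,2,3,4,6}
'c' @ 1: {7,8}
'a' @ 2: {1,2,3,4,6,9}  ✓accept
'a' @ 3: {3,4,5,6}
'a' @ 4: {3,4,5,6}
'c' @ 5: {7,8}
'b' @ 6: {1,2,3,4,6,9}  ✓accept
end set {1,2,3,4,6,9} — state 1 in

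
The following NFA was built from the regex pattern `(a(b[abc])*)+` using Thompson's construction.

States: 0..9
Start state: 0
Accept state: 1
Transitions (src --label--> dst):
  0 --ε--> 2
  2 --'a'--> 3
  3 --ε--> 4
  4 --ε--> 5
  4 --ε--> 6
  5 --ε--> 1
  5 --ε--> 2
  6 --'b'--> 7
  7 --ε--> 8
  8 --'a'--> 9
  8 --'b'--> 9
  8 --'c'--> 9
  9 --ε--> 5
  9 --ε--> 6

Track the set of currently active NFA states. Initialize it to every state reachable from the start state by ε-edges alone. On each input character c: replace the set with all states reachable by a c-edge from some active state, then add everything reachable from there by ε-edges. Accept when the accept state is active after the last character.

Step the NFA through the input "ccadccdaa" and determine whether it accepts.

Answer: REJECT

Steps:
start: ε-closure({0}) = {0,2}
'c' @ 1: {}  — no active states
rest 'cadccdaa' ignored (set empty)
end set {} — state 1 not in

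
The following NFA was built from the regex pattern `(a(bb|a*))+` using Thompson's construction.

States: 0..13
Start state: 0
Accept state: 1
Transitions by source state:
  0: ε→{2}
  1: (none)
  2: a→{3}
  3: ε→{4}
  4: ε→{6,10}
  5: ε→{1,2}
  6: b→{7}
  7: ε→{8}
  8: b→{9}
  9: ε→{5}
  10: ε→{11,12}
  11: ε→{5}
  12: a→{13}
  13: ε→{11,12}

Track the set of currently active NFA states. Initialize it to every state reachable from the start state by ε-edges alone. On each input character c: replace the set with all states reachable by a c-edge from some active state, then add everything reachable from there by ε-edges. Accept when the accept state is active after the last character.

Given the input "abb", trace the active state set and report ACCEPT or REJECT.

S₀ = ε-closure({0}) = {0,2}
'a' @ 1: {1,2,3,4,5,6,10,11,12}  [accepting]
'b' @ 2: {7,8}
'b' @ 3: {1,2,5,9}  [accepting]
final: {1,2,5,9}; accept 1 in set

Answer: ACCEPT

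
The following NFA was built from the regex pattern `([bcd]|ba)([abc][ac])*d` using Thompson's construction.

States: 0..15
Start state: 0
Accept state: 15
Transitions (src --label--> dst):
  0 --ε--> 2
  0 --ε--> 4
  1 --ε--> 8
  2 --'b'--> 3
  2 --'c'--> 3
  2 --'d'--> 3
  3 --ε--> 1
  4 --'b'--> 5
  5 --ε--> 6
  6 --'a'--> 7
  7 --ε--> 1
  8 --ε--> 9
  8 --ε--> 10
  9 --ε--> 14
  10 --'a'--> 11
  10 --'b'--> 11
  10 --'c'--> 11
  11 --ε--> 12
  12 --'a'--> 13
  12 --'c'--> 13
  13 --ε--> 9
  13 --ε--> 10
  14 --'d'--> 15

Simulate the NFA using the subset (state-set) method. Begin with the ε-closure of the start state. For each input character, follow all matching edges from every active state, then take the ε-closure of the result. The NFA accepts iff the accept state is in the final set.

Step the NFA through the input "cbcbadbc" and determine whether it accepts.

initial (ε-close {0}): {0,2,4}
'c' @ 1: {1,3,8,9,10,14}
'b' @ 2: {11,12}
'c' @ 3: {9,10,13,14}
'b' @ 4: {11,12}
'a' @ 5: {9,10,13,14}
'd' @ 6: {15}  ✓accept
'b' @ 7: {}  — state set empty
rest 'c' ignored (set empty)
after full input: {}  (accept=15 not in)

Answer: REJECT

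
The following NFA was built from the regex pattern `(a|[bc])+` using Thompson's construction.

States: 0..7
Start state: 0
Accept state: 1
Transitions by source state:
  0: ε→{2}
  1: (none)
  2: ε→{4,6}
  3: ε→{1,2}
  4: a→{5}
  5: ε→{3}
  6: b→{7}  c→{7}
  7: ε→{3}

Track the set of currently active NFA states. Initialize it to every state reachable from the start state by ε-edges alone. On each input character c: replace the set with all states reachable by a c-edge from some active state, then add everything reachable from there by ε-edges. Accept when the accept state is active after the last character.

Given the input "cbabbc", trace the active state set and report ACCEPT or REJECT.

Answer: ACCEPT

Derivation:
initial (ε-close {0}): {0,2,4,6}
'c' @ 1: {1,2,3,4,6,7}  ✓accept
'b' @ 2: {1,2,3,4,6,7}  ✓accept
'a' @ 3: {1,2,3,4,5,6}  ✓accept
'b' @ 4: {1,2,3,4,6,7}  ✓accept
'b' @ 5: {1,2,3,4,6,7}  ✓accept
'c' @ 6: {1,2,3,4,6,7}  ✓accept
end set {1,2,3,4,6,7} — state 1 in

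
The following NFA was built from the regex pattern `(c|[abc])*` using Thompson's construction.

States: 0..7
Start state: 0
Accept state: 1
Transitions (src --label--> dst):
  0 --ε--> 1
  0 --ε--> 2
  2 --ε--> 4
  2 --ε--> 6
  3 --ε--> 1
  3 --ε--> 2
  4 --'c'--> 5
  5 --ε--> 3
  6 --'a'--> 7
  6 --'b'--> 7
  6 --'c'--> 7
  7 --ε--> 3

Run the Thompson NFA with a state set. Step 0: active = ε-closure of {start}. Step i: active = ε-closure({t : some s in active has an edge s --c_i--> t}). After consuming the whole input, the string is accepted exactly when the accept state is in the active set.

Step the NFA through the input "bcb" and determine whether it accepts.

S₀ = ε-closure({0}) = {0,1,2,4,6}
'b' @ 1: {1,2,3,4,6,7}  ✓accept
'c' @ 2: {1,2,3,4,5,6,7}  ✓accept
'b' @ 3: {1,2,3,4,6,7}  ✓accept
end set {1,2,3,4,6,7} — state 1 in

Answer: ACCEPT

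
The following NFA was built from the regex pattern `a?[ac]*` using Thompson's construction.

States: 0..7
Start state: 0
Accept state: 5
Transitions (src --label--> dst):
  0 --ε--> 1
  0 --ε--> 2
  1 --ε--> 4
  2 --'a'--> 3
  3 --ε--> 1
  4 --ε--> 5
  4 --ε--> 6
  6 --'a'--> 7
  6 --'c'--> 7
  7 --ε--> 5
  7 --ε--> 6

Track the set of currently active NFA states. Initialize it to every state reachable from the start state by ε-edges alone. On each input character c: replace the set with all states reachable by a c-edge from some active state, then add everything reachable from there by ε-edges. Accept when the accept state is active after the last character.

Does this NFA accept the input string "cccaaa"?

Answer: ACCEPT

Derivation:
S₀ = ε-closure({0}) = {0,1,2,4,5,6}
'c' @ 1: {5,6,7}  (accept∈set)
'c' @ 2: {5,6,7}  (accept∈set)
'c' @ 3: {5,6,7}  (accept∈set)
'a' @ 4: {5,6,7}  (accept∈set)
'a' @ 5: {5,6,7}  (accept∈set)
'a' @ 6: {5,6,7}  (accept∈set)
end set {5,6,7} — state 5 in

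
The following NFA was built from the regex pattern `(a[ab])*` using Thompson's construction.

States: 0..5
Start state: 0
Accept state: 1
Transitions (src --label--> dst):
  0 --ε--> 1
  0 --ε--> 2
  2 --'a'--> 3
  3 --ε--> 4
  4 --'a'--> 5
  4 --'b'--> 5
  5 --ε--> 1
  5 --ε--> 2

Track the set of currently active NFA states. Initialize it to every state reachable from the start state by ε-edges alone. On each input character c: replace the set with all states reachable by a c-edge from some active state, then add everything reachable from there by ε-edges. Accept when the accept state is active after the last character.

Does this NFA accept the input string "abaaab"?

Answer: ACCEPT

Steps:
initial (ε-close {0}): {0,1,2}
'a' @ 1: {3,4}
'b' @ 2: {1,2,5}  (accept∈set)
'a' @ 3: {3,4}
'a' @ 4: {1,2,5}  (accept∈set)
'a' @ 5: {3,4}
'b' @ 6: {1,2,5}  (accept∈set)
after full input: {1,2,5}  (accept=1 in)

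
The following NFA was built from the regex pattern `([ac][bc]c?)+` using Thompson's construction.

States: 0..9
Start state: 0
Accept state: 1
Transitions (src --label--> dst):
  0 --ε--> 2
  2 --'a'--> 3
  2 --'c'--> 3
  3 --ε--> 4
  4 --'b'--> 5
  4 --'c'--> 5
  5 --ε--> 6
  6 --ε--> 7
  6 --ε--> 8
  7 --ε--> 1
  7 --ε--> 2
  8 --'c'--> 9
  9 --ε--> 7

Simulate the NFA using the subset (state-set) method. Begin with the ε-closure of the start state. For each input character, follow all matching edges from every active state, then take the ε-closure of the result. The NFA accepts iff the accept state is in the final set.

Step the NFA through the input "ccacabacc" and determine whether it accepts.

Answer: ACCEPT

Trace:
start: ε-closure({0}) = {0,2}
'c' @ 1: {3,4}
'c' @ 2: {1,2,5,6,7,8}  [accepting]
'a' @ 3: {3,4}
'c' @ 4: {1,2,5,6,7,8}  [accepting]
'a' @ 5: {3,4}
'b' @ 6: {1,2,5,6,7,8}  [accepting]
'a' @ 7: {3,4}
'c' @ 8: {1,2,5,6,7,8}  [accepting]
'c' @ 9: {1,2,3,4,7,9}  [accepting]
end set {1,2,3,4,7,9} — state 1 in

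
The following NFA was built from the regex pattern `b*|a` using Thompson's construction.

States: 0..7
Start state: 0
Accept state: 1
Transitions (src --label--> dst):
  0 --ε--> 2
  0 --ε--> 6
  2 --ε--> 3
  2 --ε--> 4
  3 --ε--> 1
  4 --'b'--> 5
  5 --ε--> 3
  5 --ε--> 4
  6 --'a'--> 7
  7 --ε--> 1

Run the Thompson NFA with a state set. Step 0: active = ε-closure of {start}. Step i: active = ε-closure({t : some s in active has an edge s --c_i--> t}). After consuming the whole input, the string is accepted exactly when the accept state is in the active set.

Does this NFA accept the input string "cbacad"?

S₀ = ε-closure({0}) = {0,1,2,3,4,6}
'c' @ 1: {}  — dead — no transitions
rest 'bacad' ignored (set empty)
after full input: {}  (accept=1 not in)

Answer: REJECT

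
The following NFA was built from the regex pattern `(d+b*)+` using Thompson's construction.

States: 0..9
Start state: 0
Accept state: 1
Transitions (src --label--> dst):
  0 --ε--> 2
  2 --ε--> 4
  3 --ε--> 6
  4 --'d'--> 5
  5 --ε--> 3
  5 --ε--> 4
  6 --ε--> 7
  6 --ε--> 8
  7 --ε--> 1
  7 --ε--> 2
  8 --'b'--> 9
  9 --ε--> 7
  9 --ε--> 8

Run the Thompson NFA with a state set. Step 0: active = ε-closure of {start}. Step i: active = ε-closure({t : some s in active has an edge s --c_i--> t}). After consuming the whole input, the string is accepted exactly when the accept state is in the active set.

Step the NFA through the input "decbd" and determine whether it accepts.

start: ε-closure({0}) = {0,2,4}
'd' @ 1: {1,2,3,4,5,6,7,8}  (accept∈set)
'e' @ 2: {}  — no active states
rest 'cbd' ignored (set empty)
after full input: {}  (accept=1 not in)

Answer: REJECT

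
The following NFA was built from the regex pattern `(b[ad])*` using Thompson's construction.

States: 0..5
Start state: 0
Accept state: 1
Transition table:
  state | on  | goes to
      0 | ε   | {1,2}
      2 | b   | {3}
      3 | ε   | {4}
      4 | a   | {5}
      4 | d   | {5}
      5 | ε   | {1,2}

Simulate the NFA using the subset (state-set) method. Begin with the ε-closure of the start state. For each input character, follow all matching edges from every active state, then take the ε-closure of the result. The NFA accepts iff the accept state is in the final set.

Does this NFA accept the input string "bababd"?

initial (ε-close {0}): {0,1,2}
'b' @ 1: {3,4}
'a' @ 2: {1,2,5}  ✓accept
'b' @ 3: {3,4}
'a' @ 4: {1,2,5}  ✓accept
'b' @ 5: {3,4}
'd' @ 6: {1,2,5}  ✓accept
final: {1,2,5}; accept 1 in set

Answer: ACCEPT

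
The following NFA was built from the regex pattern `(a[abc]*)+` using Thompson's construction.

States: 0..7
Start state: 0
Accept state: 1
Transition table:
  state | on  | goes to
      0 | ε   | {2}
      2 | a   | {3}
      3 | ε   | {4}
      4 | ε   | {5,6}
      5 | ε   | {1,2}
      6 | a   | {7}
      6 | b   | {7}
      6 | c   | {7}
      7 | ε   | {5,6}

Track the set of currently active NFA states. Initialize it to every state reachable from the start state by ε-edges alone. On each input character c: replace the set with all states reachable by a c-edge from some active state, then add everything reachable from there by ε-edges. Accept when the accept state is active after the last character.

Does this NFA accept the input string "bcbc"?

Answer: REJECT

Derivation:
S₀ = ε-closure({0}) = {0,2}
'b' @ 1: {}  — dead — no transitions
rest 'cbc' ignored (set empty)
final: {}; accept 1 not in set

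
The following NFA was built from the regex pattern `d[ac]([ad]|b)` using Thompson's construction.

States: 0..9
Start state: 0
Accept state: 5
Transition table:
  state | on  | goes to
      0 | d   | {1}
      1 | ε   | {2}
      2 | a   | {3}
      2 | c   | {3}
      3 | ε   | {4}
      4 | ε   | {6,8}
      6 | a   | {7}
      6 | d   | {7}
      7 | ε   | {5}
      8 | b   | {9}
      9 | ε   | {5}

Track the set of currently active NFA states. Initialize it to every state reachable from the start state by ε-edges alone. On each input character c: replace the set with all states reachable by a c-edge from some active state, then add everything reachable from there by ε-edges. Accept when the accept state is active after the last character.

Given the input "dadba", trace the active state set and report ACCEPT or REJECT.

Answer: REJECT

Derivation:
start: ε-closure({0}) = {0}
'd' @ 1: {1,2}
'a' @ 2: {3,4,6,8}
'd' @ 3: {5,7}  (accept∈set)
'b' @ 4: {}  — state set empty
rest 'a' ignored (set empty)
after full input: {}  (accept=5 not in)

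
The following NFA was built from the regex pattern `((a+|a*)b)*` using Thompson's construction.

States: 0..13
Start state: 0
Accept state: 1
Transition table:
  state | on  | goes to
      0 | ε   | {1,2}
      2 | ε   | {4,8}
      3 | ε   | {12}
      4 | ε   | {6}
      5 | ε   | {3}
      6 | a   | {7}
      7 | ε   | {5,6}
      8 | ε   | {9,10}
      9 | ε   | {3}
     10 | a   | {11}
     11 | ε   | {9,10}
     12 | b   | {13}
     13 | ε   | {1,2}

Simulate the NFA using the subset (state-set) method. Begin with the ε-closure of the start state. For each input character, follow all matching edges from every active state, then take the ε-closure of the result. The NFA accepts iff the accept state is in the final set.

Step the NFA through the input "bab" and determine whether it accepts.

Answer: ACCEPT

Steps:
start: ε-closure({0}) = {0,1,2,3,4,6,8,9,10,12}
'b' @ 1: {1,2,3,4,6,8,9,10,12,13}  (accept∈set)
'a' @ 2: {3,5,6,7,9,10,11,12}
'b' @ 3: {1,2,3,4,6,8,9,10,12,13}  (accept∈set)
final: {1,2,3,4,6,8,9,10,12,13}; accept 1 in set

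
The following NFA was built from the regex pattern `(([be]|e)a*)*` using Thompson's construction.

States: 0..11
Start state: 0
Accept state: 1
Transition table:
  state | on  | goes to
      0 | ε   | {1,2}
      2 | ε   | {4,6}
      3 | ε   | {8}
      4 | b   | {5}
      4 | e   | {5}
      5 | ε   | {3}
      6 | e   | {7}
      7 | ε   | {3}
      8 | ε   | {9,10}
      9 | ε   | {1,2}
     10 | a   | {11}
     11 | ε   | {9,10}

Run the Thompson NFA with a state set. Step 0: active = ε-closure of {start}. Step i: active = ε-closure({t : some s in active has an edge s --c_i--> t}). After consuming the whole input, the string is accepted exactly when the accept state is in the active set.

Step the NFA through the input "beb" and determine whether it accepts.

Answer: ACCEPT

Trace:
start: ε-closure({0}) = {0,1,2,4,6}
'b' @ 1: {1,2,3,4,5,6,8,9,10}  ✓accept
'e' @ 2: {1,2,3,4,5,6,7,8,9,10}  ✓accept
'b' @ 3: {1,2,3,4,5,6,8,9,10}  ✓accept
final: {1,2,3,4,5,6,8,9,10}; accept 1 in set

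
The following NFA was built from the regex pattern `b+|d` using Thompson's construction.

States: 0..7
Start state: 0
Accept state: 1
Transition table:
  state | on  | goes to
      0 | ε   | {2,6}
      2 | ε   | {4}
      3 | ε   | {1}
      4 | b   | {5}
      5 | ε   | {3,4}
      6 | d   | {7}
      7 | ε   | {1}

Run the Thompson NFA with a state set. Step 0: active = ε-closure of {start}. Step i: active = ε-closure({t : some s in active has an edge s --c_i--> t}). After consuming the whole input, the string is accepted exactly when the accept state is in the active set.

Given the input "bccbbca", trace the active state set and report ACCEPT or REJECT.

Answer: REJECT

Trace:
initial (ε-close {0}): {0,2,4,6}
'b' @ 1: {1,3,4,5}  [accepting]
'c' @ 2: {}  — dead — no transitions
rest 'cbbca' ignored (set empty)
final: {}; accept 1 not in set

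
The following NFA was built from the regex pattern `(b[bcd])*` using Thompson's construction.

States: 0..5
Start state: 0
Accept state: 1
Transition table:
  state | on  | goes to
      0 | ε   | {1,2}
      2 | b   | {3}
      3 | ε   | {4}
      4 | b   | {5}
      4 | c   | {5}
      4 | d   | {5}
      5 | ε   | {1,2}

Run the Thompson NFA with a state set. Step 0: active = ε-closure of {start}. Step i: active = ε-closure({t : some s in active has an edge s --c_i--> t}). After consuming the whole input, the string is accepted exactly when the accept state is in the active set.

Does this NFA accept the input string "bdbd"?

Answer: ACCEPT

Derivation:
initial (ε-close {0}): {0,1,2}
'b' @ 1: {3,4}
'd' @ 2: {1,2,5}  ✓accept
'b' @ 3: {3,4}
'd' @ 4: {1,2,5}  ✓accept
after full input: {1,2,5}  (accept=1 in)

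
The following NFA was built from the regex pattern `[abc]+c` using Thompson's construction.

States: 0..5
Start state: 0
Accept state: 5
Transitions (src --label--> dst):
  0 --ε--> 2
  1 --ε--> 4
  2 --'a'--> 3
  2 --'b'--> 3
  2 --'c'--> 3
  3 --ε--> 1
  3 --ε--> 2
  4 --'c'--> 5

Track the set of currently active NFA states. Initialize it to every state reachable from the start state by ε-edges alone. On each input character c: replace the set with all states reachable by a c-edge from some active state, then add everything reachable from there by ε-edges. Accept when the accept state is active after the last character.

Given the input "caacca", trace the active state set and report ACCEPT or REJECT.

S₀ = ε-closure({0}) = {0,2}
'c' @ 1: {1,2,3,4}
'a' @ 2: {1,2,3,4}
'a' @ 3: {1,2,3,4}
'c' @ 4: {1,2,3,4,5}  (accept∈set)
'c' @ 5: {1,2,3,4,5}  (accept∈set)
'a' @ 6: {1,2,3,4}
end set {1,2,3,4} — state 5 not in

Answer: REJECT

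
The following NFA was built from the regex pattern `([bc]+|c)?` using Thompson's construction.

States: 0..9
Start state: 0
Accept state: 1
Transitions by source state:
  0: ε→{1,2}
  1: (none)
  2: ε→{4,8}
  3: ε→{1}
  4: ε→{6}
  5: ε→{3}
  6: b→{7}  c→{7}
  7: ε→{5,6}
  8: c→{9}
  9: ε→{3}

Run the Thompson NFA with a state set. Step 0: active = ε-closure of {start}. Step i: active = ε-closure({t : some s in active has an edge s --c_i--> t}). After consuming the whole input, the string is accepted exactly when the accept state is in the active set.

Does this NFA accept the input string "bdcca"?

Answer: REJECT

Steps:
S₀ = ε-closure({0}) = {0,1,2,4,6,8}
'b' @ 1: {1,3,5,6,7}  [accepting]
'd' @ 2: {}  — no active states
rest 'cca' ignored (set empty)
end set {} — state 1 not in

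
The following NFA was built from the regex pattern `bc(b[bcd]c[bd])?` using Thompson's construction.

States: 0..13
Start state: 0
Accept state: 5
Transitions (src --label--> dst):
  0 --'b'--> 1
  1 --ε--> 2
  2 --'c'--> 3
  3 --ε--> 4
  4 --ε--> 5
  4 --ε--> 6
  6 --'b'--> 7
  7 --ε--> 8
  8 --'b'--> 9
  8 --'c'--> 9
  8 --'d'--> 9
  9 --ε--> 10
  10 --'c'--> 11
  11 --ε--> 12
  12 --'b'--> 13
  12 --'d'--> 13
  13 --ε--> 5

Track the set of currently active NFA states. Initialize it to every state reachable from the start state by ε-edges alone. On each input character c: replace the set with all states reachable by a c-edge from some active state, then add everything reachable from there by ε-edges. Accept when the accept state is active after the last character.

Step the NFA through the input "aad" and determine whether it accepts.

S₀ = ε-closure({0}) = {0}
'a' @ 1: {}  — state set empty
rest 'ad' ignored (set empty)
after full input: {}  (accept=5 not in)

Answer: REJECT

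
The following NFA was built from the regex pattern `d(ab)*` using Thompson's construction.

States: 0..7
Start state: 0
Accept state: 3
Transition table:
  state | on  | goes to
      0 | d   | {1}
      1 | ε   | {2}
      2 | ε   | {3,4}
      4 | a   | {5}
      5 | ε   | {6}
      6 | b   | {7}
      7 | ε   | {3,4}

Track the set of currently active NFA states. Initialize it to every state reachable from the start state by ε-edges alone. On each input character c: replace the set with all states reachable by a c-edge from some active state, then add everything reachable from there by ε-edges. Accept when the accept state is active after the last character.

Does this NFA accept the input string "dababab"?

Answer: ACCEPT

Derivation:
initial (ε-close {0}): {0}
'd' @ 1: {1,2,3,4}  (accept∈set)
'a' @ 2: {5,6}
'b' @ 3: {3,4,7}  (accept∈set)
'a' @ 4: {5,6}
'b' @ 5: {3,4,7}  (accept∈set)
'a' @ 6: {5,6}
'b' @ 7: {3,4,7}  (accept∈set)
final: {3,4,7}; accept 3 in set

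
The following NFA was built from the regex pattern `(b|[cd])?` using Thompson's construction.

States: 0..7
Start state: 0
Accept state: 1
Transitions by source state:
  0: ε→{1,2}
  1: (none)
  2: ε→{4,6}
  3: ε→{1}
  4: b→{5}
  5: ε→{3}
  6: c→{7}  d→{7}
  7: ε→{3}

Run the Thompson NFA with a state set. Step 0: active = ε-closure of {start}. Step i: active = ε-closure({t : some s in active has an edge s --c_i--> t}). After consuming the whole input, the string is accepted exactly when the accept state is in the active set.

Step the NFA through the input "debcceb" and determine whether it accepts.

start: ε-closure({0}) = {0,1,2,4,6}
'd' @ 1: {1,3,7}  ✓accept
'e' @ 2: {}  — no active states
rest 'bcceb' ignored (set empty)
after full input: {}  (accept=1 not in)

Answer: REJECT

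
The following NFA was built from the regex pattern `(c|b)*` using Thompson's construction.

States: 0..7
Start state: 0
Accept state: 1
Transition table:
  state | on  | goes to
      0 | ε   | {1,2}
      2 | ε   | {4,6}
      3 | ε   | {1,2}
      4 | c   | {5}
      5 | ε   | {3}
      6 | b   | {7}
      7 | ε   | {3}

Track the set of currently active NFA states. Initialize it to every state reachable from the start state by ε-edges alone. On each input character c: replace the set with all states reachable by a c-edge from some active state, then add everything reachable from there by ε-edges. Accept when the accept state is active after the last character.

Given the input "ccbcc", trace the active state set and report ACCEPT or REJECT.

initial (ε-close {0}): {0,1,2,4,6}
'c' @ 1: {1,2,3,4,5,6}  ✓accept
'c' @ 2: {1,2,3,4,5,6}  ✓accept
'b' @ 3: {1,2,3,4,6,7}  ✓accept
'c' @ 4: {1,2,3,4,5,6}  ✓accept
'c' @ 5: {1,2,3,4,5,6}  ✓accept
after full input: {1,2,3,4,5,6}  (accept=1 in)

Answer: ACCEPT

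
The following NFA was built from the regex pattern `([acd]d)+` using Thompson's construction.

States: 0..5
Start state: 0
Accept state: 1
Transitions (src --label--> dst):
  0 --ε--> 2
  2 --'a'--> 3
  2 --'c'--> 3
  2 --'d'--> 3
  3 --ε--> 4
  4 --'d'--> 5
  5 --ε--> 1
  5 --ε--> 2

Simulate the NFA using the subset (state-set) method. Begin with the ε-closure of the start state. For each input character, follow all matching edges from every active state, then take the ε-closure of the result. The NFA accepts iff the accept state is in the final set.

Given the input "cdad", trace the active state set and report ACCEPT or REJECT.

Answer: ACCEPT

Steps:
S₀ = ε-closure({0}) = {0,2}
'c' @ 1: {3,4}
'd' @ 2: {1,2,5}  ✓accept
'a' @ 3: {3,4}
'd' @ 4: {1,2,5}  ✓accept
end set {1,2,5} — state 1 in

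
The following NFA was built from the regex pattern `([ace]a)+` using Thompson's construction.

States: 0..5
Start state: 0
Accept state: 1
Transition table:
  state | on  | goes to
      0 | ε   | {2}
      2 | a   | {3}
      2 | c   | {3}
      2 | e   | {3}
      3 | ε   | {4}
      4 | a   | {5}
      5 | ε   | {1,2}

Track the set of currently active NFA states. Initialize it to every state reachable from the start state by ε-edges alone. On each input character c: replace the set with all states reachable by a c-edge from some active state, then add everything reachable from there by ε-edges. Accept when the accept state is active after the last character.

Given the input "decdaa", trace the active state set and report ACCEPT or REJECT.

initial (ε-close {0}): {0,2}
'd' @ 1: {}  — state set empty
rest 'ecdaa' ignored (set empty)
after full input: {}  (accept=1 not in)

Answer: REJECT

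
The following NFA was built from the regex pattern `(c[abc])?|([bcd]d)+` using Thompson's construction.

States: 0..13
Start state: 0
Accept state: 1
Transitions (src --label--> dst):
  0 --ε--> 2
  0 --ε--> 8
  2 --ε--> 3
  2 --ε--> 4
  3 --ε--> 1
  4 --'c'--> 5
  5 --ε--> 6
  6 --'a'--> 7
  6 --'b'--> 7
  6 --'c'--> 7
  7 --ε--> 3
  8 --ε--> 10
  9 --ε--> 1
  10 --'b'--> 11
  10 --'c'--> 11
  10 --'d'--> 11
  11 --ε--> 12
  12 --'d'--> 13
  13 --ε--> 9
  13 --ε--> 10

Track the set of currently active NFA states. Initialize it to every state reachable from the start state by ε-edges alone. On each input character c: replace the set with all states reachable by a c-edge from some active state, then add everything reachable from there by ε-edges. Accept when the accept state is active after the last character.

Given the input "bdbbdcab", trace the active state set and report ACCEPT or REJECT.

Answer: REJECT

Trace:
initial (ε-close {0}): {0,1,2,3,4,8,10}
'b' @ 1: {11,12}
'd' @ 2: {1,9,10,13}  ✓accept
'b' @ 3: {11,12}
'b' @ 4: {}  — state set empty
rest 'dcab' ignored (set empty)
end set {} — state 1 not in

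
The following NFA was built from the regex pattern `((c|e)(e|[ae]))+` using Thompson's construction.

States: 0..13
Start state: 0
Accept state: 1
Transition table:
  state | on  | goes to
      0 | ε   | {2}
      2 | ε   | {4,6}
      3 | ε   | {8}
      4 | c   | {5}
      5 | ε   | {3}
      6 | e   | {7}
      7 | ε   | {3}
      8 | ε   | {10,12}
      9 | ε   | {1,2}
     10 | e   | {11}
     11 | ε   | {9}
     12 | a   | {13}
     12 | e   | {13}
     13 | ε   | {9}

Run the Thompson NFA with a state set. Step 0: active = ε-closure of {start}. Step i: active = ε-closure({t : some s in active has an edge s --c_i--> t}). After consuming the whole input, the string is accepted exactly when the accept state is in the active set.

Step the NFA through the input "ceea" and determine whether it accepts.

start: ε-closure({0}) = {0,2,4,6}
'c' @ 1: {3,5,8,10,12}
'e' @ 2: {1,2,4,6,9,11,13}  ✓accept
'e' @ 3: {3,7,8,10,12}
'a' @ 4: {1,2,4,6,9,13}  ✓accept
end set {1,2,4,6,9,13} — state 1 in

Answer: ACCEPT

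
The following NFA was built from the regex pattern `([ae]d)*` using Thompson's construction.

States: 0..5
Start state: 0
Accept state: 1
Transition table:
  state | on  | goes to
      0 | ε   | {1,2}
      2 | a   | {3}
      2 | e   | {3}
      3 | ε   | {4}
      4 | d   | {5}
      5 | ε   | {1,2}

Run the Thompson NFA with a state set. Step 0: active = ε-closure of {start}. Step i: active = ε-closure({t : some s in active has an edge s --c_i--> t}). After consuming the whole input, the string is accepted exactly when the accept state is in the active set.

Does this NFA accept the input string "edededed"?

S₀ = ε-closure({0}) = {0,1,2}
'e' @ 1: {3,4}
'd' @ 2: {1,2,5}  [accepting]
'e' @ 3: {3,4}
'd' @ 4: {1,2,5}  [accepting]
'e' @ 5: {3,4}
'd' @ 6: {1,2,5}  [accepting]
'e' @ 7: {3,4}
'd' @ 8: {1,2,5}  [accepting]
final: {1,2,5}; accept 1 in set

Answer: ACCEPT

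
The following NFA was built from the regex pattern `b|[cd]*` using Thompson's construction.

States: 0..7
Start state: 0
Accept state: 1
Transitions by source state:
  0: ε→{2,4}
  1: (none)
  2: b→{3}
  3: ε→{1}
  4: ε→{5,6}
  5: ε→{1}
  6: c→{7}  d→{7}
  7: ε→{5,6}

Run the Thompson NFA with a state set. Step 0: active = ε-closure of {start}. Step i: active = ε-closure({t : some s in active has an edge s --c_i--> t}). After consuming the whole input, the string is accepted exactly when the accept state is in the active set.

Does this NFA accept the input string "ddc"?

Answer: ACCEPT

Derivation:
S₀ = ε-closure({0}) = {0,1,2,4,5,6}
'd' @ 1: {1,5,6,7}  ✓accept
'd' @ 2: {1,5,6,7}  ✓accept
'c' @ 3: {1,5,6,7}  ✓accept
after full input: {1,5,6,7}  (accept=1 in)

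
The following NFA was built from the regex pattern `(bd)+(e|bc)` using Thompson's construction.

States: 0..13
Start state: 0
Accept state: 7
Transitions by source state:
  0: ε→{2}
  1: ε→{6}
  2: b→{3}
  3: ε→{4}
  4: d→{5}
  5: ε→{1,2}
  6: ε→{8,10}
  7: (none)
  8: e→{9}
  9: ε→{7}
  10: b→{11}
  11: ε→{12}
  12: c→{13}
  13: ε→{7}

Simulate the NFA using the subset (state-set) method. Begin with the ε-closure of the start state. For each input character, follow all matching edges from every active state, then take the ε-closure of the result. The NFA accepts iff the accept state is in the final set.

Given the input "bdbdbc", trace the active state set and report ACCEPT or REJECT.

Answer: ACCEPT

Steps:
start: ε-closure({0}) = {0,2}
'b' @ 1: {3,4}
'd' @ 2: {1,2,5,6,8,10}
'b' @ 3: {3,4,11,12}
'd' @ 4: {1,2,5,6,8,10}
'b' @ 5: {3,4,11,12}
'c' @ 6: {7,13}  ✓accept
final: {7,13}; accept 7 in set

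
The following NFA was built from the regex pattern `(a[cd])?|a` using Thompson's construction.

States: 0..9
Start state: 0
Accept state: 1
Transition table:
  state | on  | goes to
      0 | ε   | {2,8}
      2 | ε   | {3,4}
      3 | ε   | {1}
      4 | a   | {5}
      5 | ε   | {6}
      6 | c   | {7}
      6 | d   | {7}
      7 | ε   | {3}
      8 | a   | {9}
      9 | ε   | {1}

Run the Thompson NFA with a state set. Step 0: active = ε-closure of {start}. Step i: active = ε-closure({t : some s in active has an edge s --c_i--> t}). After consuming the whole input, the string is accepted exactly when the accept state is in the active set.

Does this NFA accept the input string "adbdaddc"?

Answer: REJECT

Steps:
start: ε-closure({0}) = {0,1,2,3,4,8}
'a' @ 1: {1,5,6,9}  [accepting]
'd' @ 2: {1,3,7}  [accepting]
'b' @ 3: {}  — dead — no transitions
rest 'daddc' ignored (set empty)
end set {} — state 1 not in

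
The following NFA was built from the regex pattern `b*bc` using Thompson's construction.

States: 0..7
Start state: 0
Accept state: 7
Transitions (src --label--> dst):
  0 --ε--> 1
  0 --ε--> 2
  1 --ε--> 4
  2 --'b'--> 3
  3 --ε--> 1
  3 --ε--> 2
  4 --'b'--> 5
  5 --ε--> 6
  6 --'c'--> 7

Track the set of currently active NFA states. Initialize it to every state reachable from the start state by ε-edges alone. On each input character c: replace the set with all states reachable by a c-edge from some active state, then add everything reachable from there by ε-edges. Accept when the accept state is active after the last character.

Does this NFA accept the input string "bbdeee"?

Answer: REJECT

Steps:
initial (ε-close {0}): {0,1,2,4}
'b' @ 1: {1,2,3,4,5,6}
'b' @ 2: {1,2,3,4,5,6}
'd' @ 3: {}  — dead — no transitions
rest 'eee' ignored (set empty)
after full input: {}  (accept=7 not in)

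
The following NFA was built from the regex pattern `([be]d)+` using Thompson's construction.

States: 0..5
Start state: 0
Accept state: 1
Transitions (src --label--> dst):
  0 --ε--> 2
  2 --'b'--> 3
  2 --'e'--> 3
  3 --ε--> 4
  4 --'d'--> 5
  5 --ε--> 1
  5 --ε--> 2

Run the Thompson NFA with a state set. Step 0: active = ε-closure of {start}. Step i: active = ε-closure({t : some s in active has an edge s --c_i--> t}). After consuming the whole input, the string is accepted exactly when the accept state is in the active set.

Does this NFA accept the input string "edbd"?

S₀ = ε-closure({0}) = {0,2}
'e' @ 1: {3,4}
'd' @ 2: {1,2,5}  [accepting]
'b' @ 3: {3,4}
'd' @ 4: {1,2,5}  [accepting]
final: {1,2,5}; accept 1 in set

Answer: ACCEPT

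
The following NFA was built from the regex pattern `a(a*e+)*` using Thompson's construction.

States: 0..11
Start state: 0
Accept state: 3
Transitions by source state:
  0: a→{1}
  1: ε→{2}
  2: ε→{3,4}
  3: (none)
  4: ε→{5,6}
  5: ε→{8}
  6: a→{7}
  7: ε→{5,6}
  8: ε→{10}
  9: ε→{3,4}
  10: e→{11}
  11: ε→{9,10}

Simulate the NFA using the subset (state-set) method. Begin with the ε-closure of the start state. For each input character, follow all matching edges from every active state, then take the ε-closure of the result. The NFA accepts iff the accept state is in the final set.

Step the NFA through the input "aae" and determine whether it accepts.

Answer: ACCEPT

Steps:
initial (ε-close {0}): {0}
'a' @ 1: {1,2,3,4,5,6,8,10}  (accept∈set)
'a' @ 2: {5,6,7,8,10}
'e' @ 3: {3,4,5,6,8,9,10,11}  (accept∈set)
after full input: {3,4,5,6,8,9,10,11}  (accept=3 in)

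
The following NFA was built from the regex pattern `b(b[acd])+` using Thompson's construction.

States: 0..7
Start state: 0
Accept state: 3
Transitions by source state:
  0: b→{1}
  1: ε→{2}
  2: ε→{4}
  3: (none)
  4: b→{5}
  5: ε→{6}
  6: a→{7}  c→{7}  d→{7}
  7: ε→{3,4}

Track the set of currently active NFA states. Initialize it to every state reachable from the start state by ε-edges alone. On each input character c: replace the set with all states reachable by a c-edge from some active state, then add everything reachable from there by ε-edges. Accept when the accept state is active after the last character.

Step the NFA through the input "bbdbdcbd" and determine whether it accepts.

Answer: REJECT

Steps:
initial (ε-close {0}): {0}
'b' @ 1: {1,2,4}
'b' @ 2: {5,6}
'd' @ 3: {3,4,7}  (accept∈set)
'b' @ 4: {5,6}
'd' @ 5: {3,4,7}  (accept∈set)
'c' @ 6: {}  — no active states
rest 'bd' ignored (set empty)
final: {}; accept 3 not in set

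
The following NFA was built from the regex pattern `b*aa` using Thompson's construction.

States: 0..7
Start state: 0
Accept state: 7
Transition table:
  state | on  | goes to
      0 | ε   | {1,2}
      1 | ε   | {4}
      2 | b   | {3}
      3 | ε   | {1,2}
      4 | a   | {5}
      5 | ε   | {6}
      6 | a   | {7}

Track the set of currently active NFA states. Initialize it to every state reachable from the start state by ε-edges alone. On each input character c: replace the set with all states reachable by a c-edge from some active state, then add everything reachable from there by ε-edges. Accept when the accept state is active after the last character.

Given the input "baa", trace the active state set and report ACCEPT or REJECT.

Answer: ACCEPT

Derivation:
S₀ = ε-closure({0}) = {0,1,2,4}
'b' @ 1: {1,2,3,4}
'a' @ 2: {5,6}
'a' @ 3: {7}  ✓accept
final: {7}; accept 7 in set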